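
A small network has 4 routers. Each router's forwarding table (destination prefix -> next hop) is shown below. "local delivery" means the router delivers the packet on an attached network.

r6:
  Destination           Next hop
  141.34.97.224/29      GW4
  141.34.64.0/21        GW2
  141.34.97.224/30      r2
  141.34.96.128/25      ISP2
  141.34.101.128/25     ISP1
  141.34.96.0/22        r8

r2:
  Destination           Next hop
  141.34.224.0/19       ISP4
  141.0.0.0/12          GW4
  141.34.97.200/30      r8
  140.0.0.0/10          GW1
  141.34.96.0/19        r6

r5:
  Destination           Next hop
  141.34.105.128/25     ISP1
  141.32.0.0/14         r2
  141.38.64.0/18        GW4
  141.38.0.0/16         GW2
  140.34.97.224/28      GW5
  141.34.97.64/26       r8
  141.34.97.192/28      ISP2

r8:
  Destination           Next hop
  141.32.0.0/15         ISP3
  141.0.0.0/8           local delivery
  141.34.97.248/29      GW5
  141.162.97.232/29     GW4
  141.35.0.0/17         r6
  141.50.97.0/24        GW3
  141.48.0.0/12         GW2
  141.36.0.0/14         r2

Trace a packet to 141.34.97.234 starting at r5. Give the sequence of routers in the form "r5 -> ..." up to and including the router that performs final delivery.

r5 -> r2 -> r6 -> r8

At r5: longest match for 141.34.97.234 is 141.32.0.0/14 -> r2
At r2: longest match for 141.34.97.234 is 141.34.96.0/19 -> r6
At r6: longest match for 141.34.97.234 is 141.34.96.0/22 -> r8
At r8: longest match for 141.34.97.234 is 141.0.0.0/8 -> local delivery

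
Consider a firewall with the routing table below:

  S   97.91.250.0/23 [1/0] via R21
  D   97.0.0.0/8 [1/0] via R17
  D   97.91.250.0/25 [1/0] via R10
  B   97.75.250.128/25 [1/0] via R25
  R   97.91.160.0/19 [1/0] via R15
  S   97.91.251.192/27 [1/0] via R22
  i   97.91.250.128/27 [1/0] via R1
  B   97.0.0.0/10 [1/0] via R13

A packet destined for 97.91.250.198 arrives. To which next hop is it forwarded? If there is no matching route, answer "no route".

Routes whose prefix contains 97.91.250.198:
  97.0.0.0/8 (97.0.0.0 - 97.255.255.255) -> R17
  97.91.250.0/23 (97.91.250.0 - 97.91.251.255) -> R21
More-specific entries that do NOT match:
  97.91.251.192/27 (97.91.251.192 - 97.91.251.223) does not contain 97.91.250.198
  97.91.250.128/27 (97.91.250.128 - 97.91.250.159) does not contain 97.91.250.198
  97.91.250.0/25 (97.91.250.0 - 97.91.250.127) does not contain 97.91.250.198
  97.75.250.128/25 (97.75.250.128 - 97.75.250.255) does not contain 97.91.250.198
Longest matching prefix is /23 -> next hop R21.

R21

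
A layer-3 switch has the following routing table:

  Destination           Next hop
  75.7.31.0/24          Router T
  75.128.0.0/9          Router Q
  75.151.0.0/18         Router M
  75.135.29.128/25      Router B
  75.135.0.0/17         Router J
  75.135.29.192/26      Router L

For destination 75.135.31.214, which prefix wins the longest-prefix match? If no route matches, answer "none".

Entries matching 75.135.31.214:
  75.128.0.0/9 (75.128.0.0 - 75.255.255.255)
  75.135.0.0/17 (75.135.0.0 - 75.135.127.255)
Most specific is 75.135.0.0/17.

75.135.0.0/17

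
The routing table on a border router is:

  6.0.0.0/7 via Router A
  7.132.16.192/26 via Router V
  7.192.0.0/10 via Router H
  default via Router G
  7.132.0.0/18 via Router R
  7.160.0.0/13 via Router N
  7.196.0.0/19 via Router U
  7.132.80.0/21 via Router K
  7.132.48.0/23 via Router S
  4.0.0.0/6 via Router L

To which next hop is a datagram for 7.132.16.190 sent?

Router R

Routes whose prefix contains 7.132.16.190:
  0.0.0.0/0 (default, matches everything) -> Router G
  4.0.0.0/6 (4.0.0.0 - 7.255.255.255) -> Router L
  6.0.0.0/7 (6.0.0.0 - 7.255.255.255) -> Router A
  7.132.0.0/18 (7.132.0.0 - 7.132.63.255) -> Router R
More-specific entries that do NOT match:
  7.132.16.192/26 (7.132.16.192 - 7.132.16.255) does not contain 7.132.16.190
  7.132.48.0/23 (7.132.48.0 - 7.132.49.255) does not contain 7.132.16.190
  7.132.80.0/21 (7.132.80.0 - 7.132.87.255) does not contain 7.132.16.190
  7.196.0.0/19 (7.196.0.0 - 7.196.31.255) does not contain 7.132.16.190
Longest matching prefix is /18 -> next hop Router R.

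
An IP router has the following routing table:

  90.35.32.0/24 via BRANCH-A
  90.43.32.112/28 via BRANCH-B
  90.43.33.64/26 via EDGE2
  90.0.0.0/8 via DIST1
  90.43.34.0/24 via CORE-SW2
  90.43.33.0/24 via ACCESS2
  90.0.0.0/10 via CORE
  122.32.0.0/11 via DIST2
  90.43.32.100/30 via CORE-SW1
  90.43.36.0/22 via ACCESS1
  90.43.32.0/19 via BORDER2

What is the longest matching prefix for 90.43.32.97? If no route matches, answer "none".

90.43.32.0/19

Entries matching 90.43.32.97:
  90.0.0.0/8 (90.0.0.0 - 90.255.255.255)
  90.0.0.0/10 (90.0.0.0 - 90.63.255.255)
  90.43.32.0/19 (90.43.32.0 - 90.43.63.255)
Most specific is 90.43.32.0/19.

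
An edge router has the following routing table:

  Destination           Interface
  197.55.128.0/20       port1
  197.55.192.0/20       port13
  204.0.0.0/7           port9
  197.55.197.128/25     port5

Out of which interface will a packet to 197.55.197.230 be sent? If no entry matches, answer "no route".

port5

Routes whose prefix contains 197.55.197.230:
  197.55.192.0/20 (197.55.192.0 - 197.55.207.255) -> port13
  197.55.197.128/25 (197.55.197.128 - 197.55.197.255) -> port5
Longest matching prefix is /25 -> interface port5.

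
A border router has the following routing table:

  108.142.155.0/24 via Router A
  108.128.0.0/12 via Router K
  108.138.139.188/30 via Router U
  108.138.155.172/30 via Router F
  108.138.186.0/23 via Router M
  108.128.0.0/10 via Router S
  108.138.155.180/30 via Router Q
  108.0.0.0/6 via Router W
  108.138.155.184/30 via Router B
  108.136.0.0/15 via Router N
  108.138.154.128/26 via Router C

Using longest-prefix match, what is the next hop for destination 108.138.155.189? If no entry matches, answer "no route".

Router K

Routes whose prefix contains 108.138.155.189:
  108.0.0.0/6 (108.0.0.0 - 111.255.255.255) -> Router W
  108.128.0.0/10 (108.128.0.0 - 108.191.255.255) -> Router S
  108.128.0.0/12 (108.128.0.0 - 108.143.255.255) -> Router K
More-specific entries that do NOT match:
  108.138.139.188/30 (108.138.139.188 - 108.138.139.191) does not contain 108.138.155.189
  108.138.155.172/30 (108.138.155.172 - 108.138.155.175) does not contain 108.138.155.189
  108.138.155.180/30 (108.138.155.180 - 108.138.155.183) does not contain 108.138.155.189
  108.138.155.184/30 (108.138.155.184 - 108.138.155.187) does not contain 108.138.155.189
  108.138.154.128/26 (108.138.154.128 - 108.138.154.191) does not contain 108.138.155.189
  108.142.155.0/24 (108.142.155.0 - 108.142.155.255) does not contain 108.138.155.189
  108.138.186.0/23 (108.138.186.0 - 108.138.187.255) does not contain 108.138.155.189
  108.136.0.0/15 (108.136.0.0 - 108.137.255.255) does not contain 108.138.155.189
Longest matching prefix is /12 -> next hop Router K.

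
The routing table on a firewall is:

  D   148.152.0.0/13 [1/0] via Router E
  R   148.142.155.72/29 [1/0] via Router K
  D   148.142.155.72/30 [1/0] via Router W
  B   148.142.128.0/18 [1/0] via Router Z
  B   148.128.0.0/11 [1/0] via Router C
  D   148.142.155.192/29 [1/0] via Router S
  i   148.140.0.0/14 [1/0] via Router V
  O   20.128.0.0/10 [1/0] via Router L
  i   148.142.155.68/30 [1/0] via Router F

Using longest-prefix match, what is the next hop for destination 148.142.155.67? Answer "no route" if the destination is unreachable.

Routes whose prefix contains 148.142.155.67:
  148.128.0.0/11 (148.128.0.0 - 148.159.255.255) -> Router C
  148.140.0.0/14 (148.140.0.0 - 148.143.255.255) -> Router V
  148.142.128.0/18 (148.142.128.0 - 148.142.191.255) -> Router Z
More-specific entries that do NOT match:
  148.142.155.72/30 (148.142.155.72 - 148.142.155.75) does not contain 148.142.155.67
  148.142.155.68/30 (148.142.155.68 - 148.142.155.71) does not contain 148.142.155.67
  148.142.155.72/29 (148.142.155.72 - 148.142.155.79) does not contain 148.142.155.67
  148.142.155.192/29 (148.142.155.192 - 148.142.155.199) does not contain 148.142.155.67
Longest matching prefix is /18 -> next hop Router Z.

Router Z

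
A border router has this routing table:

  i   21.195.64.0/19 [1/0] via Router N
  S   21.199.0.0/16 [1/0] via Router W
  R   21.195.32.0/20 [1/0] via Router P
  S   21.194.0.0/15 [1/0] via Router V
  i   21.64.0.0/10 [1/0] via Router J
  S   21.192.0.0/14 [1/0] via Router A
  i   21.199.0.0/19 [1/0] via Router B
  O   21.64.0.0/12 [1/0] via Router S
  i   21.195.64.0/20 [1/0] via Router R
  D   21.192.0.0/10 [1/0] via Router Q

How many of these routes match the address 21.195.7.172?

Prefixes containing 21.195.7.172:
  21.192.0.0/10 (21.192.0.0 - 21.255.255.255)
  21.192.0.0/14 (21.192.0.0 - 21.195.255.255)
  21.194.0.0/15 (21.194.0.0 - 21.195.255.255)
Total matching entries: 3.

3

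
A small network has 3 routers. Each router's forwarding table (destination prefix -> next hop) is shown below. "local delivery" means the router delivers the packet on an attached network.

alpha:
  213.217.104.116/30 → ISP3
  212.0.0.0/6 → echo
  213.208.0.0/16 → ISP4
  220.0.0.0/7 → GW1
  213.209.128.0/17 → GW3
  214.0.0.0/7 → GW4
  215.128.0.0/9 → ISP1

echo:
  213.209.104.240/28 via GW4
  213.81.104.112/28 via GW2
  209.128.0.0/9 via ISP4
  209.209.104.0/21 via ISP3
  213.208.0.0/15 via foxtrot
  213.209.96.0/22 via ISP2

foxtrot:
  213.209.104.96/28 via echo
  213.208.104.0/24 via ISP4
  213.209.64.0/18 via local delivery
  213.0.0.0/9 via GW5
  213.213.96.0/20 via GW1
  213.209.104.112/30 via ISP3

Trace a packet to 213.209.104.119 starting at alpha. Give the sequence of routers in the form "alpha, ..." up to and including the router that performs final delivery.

At alpha: longest match for 213.209.104.119 is 212.0.0.0/6 -> echo
At echo: longest match for 213.209.104.119 is 213.208.0.0/15 -> foxtrot
At foxtrot: longest match for 213.209.104.119 is 213.209.64.0/18 -> local delivery

alpha, echo, foxtrot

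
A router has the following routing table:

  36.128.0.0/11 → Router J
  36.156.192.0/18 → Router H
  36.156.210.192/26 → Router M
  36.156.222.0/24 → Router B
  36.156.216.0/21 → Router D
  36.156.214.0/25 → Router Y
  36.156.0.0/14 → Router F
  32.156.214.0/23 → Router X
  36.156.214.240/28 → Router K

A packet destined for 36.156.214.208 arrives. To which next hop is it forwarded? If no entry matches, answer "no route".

Routes whose prefix contains 36.156.214.208:
  36.128.0.0/11 (36.128.0.0 - 36.159.255.255) -> Router J
  36.156.0.0/14 (36.156.0.0 - 36.159.255.255) -> Router F
  36.156.192.0/18 (36.156.192.0 - 36.156.255.255) -> Router H
More-specific entries that do NOT match:
  36.156.214.240/28 (36.156.214.240 - 36.156.214.255) does not contain 36.156.214.208
  36.156.210.192/26 (36.156.210.192 - 36.156.210.255) does not contain 36.156.214.208
  36.156.214.0/25 (36.156.214.0 - 36.156.214.127) does not contain 36.156.214.208
  36.156.222.0/24 (36.156.222.0 - 36.156.222.255) does not contain 36.156.214.208
  32.156.214.0/23 (32.156.214.0 - 32.156.215.255) does not contain 36.156.214.208
  36.156.216.0/21 (36.156.216.0 - 36.156.223.255) does not contain 36.156.214.208
Longest matching prefix is /18 -> next hop Router H.

Router H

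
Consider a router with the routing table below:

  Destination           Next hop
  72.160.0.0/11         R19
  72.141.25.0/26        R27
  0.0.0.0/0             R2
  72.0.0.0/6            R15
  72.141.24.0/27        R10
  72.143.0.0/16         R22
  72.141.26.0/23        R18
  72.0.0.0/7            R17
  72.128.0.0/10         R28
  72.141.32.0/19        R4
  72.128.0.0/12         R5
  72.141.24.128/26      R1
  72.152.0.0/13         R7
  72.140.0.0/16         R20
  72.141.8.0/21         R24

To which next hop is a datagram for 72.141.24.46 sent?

R5

Routes whose prefix contains 72.141.24.46:
  0.0.0.0/0 (default, matches everything) -> R2
  72.0.0.0/6 (72.0.0.0 - 75.255.255.255) -> R15
  72.0.0.0/7 (72.0.0.0 - 73.255.255.255) -> R17
  72.128.0.0/10 (72.128.0.0 - 72.191.255.255) -> R28
  72.128.0.0/12 (72.128.0.0 - 72.143.255.255) -> R5
More-specific entries that do NOT match:
  72.141.24.0/27 (72.141.24.0 - 72.141.24.31) does not contain 72.141.24.46
  72.141.25.0/26 (72.141.25.0 - 72.141.25.63) does not contain 72.141.24.46
  72.141.24.128/26 (72.141.24.128 - 72.141.24.191) does not contain 72.141.24.46
  72.141.26.0/23 (72.141.26.0 - 72.141.27.255) does not contain 72.141.24.46
  72.141.8.0/21 (72.141.8.0 - 72.141.15.255) does not contain 72.141.24.46
  72.141.32.0/19 (72.141.32.0 - 72.141.63.255) does not contain 72.141.24.46
  72.143.0.0/16 (72.143.0.0 - 72.143.255.255) does not contain 72.141.24.46
  72.140.0.0/16 (72.140.0.0 - 72.140.255.255) does not contain 72.141.24.46
  72.152.0.0/13 (72.152.0.0 - 72.159.255.255) does not contain 72.141.24.46
Longest matching prefix is /12 -> next hop R5.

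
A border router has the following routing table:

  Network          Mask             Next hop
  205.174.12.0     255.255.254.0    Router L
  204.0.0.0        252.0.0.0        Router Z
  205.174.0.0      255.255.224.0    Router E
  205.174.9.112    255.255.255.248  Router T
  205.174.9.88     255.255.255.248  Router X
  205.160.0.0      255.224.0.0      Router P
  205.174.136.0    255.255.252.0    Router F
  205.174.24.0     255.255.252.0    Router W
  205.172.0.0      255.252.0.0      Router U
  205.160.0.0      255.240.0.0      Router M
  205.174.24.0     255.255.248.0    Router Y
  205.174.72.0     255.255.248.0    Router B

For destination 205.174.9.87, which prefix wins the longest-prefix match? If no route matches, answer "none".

Entries matching 205.174.9.87:
  204.0.0.0/6 (204.0.0.0 - 207.255.255.255)
  205.160.0.0/11 (205.160.0.0 - 205.191.255.255)
  205.160.0.0/12 (205.160.0.0 - 205.175.255.255)
  205.172.0.0/14 (205.172.0.0 - 205.175.255.255)
  205.174.0.0/19 (205.174.0.0 - 205.174.31.255)
Most specific is 205.174.0.0/19.

205.174.0.0/19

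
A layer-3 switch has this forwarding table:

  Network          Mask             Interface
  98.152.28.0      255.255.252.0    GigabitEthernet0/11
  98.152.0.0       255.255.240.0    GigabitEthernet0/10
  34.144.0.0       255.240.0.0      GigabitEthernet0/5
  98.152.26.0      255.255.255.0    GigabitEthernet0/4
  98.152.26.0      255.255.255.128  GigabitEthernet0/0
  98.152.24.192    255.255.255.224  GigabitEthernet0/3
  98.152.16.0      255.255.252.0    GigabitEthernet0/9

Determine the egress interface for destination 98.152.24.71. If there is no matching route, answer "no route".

No entry's prefix contains 98.152.24.71; there is no default route.

no route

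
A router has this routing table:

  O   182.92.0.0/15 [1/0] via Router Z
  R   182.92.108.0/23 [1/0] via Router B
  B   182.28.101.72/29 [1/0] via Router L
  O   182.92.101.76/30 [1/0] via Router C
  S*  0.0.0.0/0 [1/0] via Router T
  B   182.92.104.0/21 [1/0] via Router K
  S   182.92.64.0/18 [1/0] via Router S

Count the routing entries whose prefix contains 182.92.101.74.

Prefixes containing 182.92.101.74:
  0.0.0.0/0 (default, matches everything)
  182.92.0.0/15 (182.92.0.0 - 182.93.255.255)
  182.92.64.0/18 (182.92.64.0 - 182.92.127.255)
Total matching entries: 3.

3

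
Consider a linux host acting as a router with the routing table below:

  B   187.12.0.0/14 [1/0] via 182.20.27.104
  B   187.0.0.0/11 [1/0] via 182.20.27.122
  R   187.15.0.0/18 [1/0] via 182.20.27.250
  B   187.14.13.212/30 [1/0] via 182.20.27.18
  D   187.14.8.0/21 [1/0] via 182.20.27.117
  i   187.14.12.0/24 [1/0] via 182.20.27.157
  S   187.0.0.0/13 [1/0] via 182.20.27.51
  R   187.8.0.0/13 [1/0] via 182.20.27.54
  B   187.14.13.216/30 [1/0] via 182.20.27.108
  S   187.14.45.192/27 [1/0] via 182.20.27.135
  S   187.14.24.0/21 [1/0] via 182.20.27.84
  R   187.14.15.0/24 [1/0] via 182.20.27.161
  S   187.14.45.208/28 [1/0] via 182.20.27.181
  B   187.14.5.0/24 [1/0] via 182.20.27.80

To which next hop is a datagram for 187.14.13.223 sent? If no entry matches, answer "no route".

182.20.27.117

Routes whose prefix contains 187.14.13.223:
  187.0.0.0/11 (187.0.0.0 - 187.31.255.255) -> 182.20.27.122
  187.8.0.0/13 (187.8.0.0 - 187.15.255.255) -> 182.20.27.54
  187.12.0.0/14 (187.12.0.0 - 187.15.255.255) -> 182.20.27.104
  187.14.8.0/21 (187.14.8.0 - 187.14.15.255) -> 182.20.27.117
More-specific entries that do NOT match:
  187.14.13.212/30 (187.14.13.212 - 187.14.13.215) does not contain 187.14.13.223
  187.14.13.216/30 (187.14.13.216 - 187.14.13.219) does not contain 187.14.13.223
  187.14.45.208/28 (187.14.45.208 - 187.14.45.223) does not contain 187.14.13.223
  187.14.45.192/27 (187.14.45.192 - 187.14.45.223) does not contain 187.14.13.223
  187.14.12.0/24 (187.14.12.0 - 187.14.12.255) does not contain 187.14.13.223
  187.14.15.0/24 (187.14.15.0 - 187.14.15.255) does not contain 187.14.13.223
  187.14.5.0/24 (187.14.5.0 - 187.14.5.255) does not contain 187.14.13.223
Longest matching prefix is /21 -> next hop 182.20.27.117.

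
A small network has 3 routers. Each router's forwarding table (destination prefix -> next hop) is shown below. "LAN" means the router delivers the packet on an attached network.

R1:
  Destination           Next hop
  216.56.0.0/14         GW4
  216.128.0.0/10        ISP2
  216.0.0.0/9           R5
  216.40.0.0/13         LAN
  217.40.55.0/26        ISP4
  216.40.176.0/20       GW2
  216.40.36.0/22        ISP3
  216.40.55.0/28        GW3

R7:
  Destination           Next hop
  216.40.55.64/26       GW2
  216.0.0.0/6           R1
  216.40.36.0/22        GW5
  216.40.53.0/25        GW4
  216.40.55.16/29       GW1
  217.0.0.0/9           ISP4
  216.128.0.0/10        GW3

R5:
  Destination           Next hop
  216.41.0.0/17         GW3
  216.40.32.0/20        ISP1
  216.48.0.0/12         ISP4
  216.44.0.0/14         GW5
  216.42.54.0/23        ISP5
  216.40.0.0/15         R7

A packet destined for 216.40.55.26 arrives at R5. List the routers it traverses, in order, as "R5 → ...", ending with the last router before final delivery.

At R5: longest match for 216.40.55.26 is 216.40.0.0/15 -> R7
At R7: longest match for 216.40.55.26 is 216.0.0.0/6 -> R1
At R1: longest match for 216.40.55.26 is 216.40.0.0/13 -> LAN

R5 → R7 → R1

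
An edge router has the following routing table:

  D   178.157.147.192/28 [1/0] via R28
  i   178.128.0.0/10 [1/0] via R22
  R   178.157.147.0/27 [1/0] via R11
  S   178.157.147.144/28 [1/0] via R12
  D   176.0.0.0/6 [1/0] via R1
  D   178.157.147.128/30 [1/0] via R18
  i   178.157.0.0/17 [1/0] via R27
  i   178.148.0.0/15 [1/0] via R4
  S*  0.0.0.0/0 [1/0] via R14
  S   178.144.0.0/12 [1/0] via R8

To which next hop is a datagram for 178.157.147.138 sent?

Routes whose prefix contains 178.157.147.138:
  0.0.0.0/0 (default, matches everything) -> R14
  176.0.0.0/6 (176.0.0.0 - 179.255.255.255) -> R1
  178.128.0.0/10 (178.128.0.0 - 178.191.255.255) -> R22
  178.144.0.0/12 (178.144.0.0 - 178.159.255.255) -> R8
More-specific entries that do NOT match:
  178.157.147.128/30 (178.157.147.128 - 178.157.147.131) does not contain 178.157.147.138
  178.157.147.192/28 (178.157.147.192 - 178.157.147.207) does not contain 178.157.147.138
  178.157.147.144/28 (178.157.147.144 - 178.157.147.159) does not contain 178.157.147.138
  178.157.147.0/27 (178.157.147.0 - 178.157.147.31) does not contain 178.157.147.138
  178.157.0.0/17 (178.157.0.0 - 178.157.127.255) does not contain 178.157.147.138
  178.148.0.0/15 (178.148.0.0 - 178.149.255.255) does not contain 178.157.147.138
Longest matching prefix is /12 -> next hop R8.

R8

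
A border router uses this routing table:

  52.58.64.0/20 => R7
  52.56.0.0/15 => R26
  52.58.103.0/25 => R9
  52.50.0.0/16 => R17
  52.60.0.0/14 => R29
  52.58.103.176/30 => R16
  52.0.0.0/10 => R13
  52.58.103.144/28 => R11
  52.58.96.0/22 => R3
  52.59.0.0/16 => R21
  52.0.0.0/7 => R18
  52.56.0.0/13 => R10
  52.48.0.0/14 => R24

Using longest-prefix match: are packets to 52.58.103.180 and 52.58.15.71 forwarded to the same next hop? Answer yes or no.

52.58.103.180: longest match 52.56.0.0/13 -> R10
52.58.15.71: longest match 52.56.0.0/13 -> R10

yes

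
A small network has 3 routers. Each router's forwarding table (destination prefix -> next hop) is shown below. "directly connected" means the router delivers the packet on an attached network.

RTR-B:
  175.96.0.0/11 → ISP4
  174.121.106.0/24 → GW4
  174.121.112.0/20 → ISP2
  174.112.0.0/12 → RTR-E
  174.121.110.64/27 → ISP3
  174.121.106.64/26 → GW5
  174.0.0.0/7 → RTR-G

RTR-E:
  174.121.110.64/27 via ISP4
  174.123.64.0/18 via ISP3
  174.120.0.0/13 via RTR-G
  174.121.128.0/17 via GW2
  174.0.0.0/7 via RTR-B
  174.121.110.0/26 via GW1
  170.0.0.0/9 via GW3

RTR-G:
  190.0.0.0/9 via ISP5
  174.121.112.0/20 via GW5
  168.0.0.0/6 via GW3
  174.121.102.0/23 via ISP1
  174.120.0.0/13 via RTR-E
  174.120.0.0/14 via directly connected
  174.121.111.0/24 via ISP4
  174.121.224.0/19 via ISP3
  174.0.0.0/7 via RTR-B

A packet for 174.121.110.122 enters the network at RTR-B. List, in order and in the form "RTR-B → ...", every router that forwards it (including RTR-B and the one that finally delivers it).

RTR-B → RTR-E → RTR-G

At RTR-B: longest match for 174.121.110.122 is 174.112.0.0/12 -> RTR-E
At RTR-E: longest match for 174.121.110.122 is 174.120.0.0/13 -> RTR-G
At RTR-G: longest match for 174.121.110.122 is 174.120.0.0/14 -> directly connected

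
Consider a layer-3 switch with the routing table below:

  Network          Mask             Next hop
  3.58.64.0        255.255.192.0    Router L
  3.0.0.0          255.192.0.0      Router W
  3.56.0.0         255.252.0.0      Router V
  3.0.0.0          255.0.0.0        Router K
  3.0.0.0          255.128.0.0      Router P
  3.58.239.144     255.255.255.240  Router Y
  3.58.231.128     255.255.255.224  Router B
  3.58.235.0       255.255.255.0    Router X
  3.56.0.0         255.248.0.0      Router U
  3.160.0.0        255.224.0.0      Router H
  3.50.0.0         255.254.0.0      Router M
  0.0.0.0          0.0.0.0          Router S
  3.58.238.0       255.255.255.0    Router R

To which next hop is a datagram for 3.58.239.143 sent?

Routes whose prefix contains 3.58.239.143:
  0.0.0.0/0 (default, matches everything) -> Router S
  3.0.0.0/8 (3.0.0.0 - 3.255.255.255) -> Router K
  3.0.0.0/9 (3.0.0.0 - 3.127.255.255) -> Router P
  3.0.0.0/10 (3.0.0.0 - 3.63.255.255) -> Router W
  3.56.0.0/13 (3.56.0.0 - 3.63.255.255) -> Router U
  3.56.0.0/14 (3.56.0.0 - 3.59.255.255) -> Router V
More-specific entries that do NOT match:
  3.58.239.144/28 (3.58.239.144 - 3.58.239.159) does not contain 3.58.239.143
  3.58.231.128/27 (3.58.231.128 - 3.58.231.159) does not contain 3.58.239.143
  3.58.235.0/24 (3.58.235.0 - 3.58.235.255) does not contain 3.58.239.143
  3.58.238.0/24 (3.58.238.0 - 3.58.238.255) does not contain 3.58.239.143
  3.58.64.0/18 (3.58.64.0 - 3.58.127.255) does not contain 3.58.239.143
  3.50.0.0/15 (3.50.0.0 - 3.51.255.255) does not contain 3.58.239.143
Longest matching prefix is /14 -> next hop Router V.

Router V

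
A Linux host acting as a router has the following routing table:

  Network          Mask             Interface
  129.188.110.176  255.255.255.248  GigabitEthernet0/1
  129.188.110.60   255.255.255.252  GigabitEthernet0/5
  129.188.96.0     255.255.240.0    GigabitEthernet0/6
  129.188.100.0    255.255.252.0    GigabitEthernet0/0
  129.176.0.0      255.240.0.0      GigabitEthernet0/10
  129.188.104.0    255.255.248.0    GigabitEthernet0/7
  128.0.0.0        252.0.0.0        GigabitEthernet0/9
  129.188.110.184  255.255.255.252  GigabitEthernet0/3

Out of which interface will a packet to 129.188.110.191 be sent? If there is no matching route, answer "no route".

Routes whose prefix contains 129.188.110.191:
  128.0.0.0/6 (128.0.0.0 - 131.255.255.255) -> GigabitEthernet0/9
  129.176.0.0/12 (129.176.0.0 - 129.191.255.255) -> GigabitEthernet0/10
  129.188.96.0/20 (129.188.96.0 - 129.188.111.255) -> GigabitEthernet0/6
  129.188.104.0/21 (129.188.104.0 - 129.188.111.255) -> GigabitEthernet0/7
More-specific entries that do NOT match:
  129.188.110.60/30 (129.188.110.60 - 129.188.110.63) does not contain 129.188.110.191
  129.188.110.184/30 (129.188.110.184 - 129.188.110.187) does not contain 129.188.110.191
  129.188.110.176/29 (129.188.110.176 - 129.188.110.183) does not contain 129.188.110.191
  129.188.100.0/22 (129.188.100.0 - 129.188.103.255) does not contain 129.188.110.191
Longest matching prefix is /21 -> interface GigabitEthernet0/7.

GigabitEthernet0/7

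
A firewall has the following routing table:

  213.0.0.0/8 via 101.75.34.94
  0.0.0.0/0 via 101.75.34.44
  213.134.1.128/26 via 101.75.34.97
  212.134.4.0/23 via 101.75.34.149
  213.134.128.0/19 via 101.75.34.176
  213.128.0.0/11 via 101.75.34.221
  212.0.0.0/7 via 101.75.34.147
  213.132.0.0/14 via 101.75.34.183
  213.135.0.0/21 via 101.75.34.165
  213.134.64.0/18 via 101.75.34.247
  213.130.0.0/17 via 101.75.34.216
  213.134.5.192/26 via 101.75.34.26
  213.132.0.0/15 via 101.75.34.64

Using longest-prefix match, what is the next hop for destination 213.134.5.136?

101.75.34.183

Routes whose prefix contains 213.134.5.136:
  0.0.0.0/0 (default, matches everything) -> 101.75.34.44
  212.0.0.0/7 (212.0.0.0 - 213.255.255.255) -> 101.75.34.147
  213.0.0.0/8 (213.0.0.0 - 213.255.255.255) -> 101.75.34.94
  213.128.0.0/11 (213.128.0.0 - 213.159.255.255) -> 101.75.34.221
  213.132.0.0/14 (213.132.0.0 - 213.135.255.255) -> 101.75.34.183
More-specific entries that do NOT match:
  213.134.1.128/26 (213.134.1.128 - 213.134.1.191) does not contain 213.134.5.136
  213.134.5.192/26 (213.134.5.192 - 213.134.5.255) does not contain 213.134.5.136
  212.134.4.0/23 (212.134.4.0 - 212.134.5.255) does not contain 213.134.5.136
  213.135.0.0/21 (213.135.0.0 - 213.135.7.255) does not contain 213.134.5.136
  213.134.128.0/19 (213.134.128.0 - 213.134.159.255) does not contain 213.134.5.136
  213.134.64.0/18 (213.134.64.0 - 213.134.127.255) does not contain 213.134.5.136
  213.130.0.0/17 (213.130.0.0 - 213.130.127.255) does not contain 213.134.5.136
  213.132.0.0/15 (213.132.0.0 - 213.133.255.255) does not contain 213.134.5.136
Longest matching prefix is /14 -> next hop 101.75.34.183.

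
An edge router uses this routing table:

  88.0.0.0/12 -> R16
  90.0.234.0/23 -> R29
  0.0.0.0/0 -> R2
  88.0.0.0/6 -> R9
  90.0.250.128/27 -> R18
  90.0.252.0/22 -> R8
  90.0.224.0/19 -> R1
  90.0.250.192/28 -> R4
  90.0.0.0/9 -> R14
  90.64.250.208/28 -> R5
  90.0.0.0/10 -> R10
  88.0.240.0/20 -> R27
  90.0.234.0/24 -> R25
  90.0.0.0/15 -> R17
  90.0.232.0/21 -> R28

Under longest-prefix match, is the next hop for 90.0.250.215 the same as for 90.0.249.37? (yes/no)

90.0.250.215: longest match 90.0.224.0/19 -> R1
90.0.249.37: longest match 90.0.224.0/19 -> R1

yes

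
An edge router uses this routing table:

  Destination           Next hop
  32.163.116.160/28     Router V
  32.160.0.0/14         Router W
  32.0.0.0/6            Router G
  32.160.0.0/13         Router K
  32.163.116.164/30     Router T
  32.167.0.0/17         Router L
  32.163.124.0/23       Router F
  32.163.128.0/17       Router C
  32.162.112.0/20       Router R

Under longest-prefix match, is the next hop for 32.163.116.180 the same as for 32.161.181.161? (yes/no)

32.163.116.180: longest match 32.160.0.0/14 -> Router W
32.161.181.161: longest match 32.160.0.0/14 -> Router W

yes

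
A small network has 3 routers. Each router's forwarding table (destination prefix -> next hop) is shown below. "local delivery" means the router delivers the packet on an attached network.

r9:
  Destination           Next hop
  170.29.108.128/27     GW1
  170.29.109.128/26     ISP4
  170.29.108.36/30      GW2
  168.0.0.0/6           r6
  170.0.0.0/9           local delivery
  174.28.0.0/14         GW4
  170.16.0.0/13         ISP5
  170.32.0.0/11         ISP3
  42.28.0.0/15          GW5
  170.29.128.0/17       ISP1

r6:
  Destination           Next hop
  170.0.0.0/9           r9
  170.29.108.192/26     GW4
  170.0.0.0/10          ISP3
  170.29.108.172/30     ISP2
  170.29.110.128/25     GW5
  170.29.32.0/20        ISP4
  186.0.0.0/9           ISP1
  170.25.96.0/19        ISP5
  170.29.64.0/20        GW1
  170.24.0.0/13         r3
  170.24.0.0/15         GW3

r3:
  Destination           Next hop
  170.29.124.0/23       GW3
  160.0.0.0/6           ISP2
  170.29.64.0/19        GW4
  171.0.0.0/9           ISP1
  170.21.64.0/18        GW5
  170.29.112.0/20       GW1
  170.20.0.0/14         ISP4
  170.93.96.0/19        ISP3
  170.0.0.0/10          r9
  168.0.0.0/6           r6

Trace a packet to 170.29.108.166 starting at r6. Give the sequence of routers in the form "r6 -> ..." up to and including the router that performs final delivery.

At r6: longest match for 170.29.108.166 is 170.24.0.0/13 -> r3
At r3: longest match for 170.29.108.166 is 170.0.0.0/10 -> r9
At r9: longest match for 170.29.108.166 is 170.0.0.0/9 -> local delivery

r6 -> r3 -> r9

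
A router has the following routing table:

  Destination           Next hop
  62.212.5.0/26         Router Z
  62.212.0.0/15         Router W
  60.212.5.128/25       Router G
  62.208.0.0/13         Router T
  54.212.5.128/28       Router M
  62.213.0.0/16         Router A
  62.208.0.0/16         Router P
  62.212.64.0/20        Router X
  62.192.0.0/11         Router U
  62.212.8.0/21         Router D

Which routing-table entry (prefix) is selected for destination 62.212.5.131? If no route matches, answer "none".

Entries matching 62.212.5.131:
  62.192.0.0/11 (62.192.0.0 - 62.223.255.255)
  62.208.0.0/13 (62.208.0.0 - 62.215.255.255)
  62.212.0.0/15 (62.212.0.0 - 62.213.255.255)
Most specific is 62.212.0.0/15.

62.212.0.0/15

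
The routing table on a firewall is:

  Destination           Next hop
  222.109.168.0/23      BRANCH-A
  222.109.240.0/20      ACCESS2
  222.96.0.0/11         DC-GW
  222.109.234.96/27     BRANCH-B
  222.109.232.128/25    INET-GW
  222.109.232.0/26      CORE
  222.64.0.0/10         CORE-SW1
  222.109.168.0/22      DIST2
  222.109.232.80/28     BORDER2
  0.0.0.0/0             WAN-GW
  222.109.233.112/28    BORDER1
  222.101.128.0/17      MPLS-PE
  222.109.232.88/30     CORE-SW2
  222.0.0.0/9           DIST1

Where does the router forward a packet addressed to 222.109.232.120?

Routes whose prefix contains 222.109.232.120:
  0.0.0.0/0 (default, matches everything) -> WAN-GW
  222.0.0.0/9 (222.0.0.0 - 222.127.255.255) -> DIST1
  222.64.0.0/10 (222.64.0.0 - 222.127.255.255) -> CORE-SW1
  222.96.0.0/11 (222.96.0.0 - 222.127.255.255) -> DC-GW
More-specific entries that do NOT match:
  222.109.232.88/30 (222.109.232.88 - 222.109.232.91) does not contain 222.109.232.120
  222.109.232.80/28 (222.109.232.80 - 222.109.232.95) does not contain 222.109.232.120
  222.109.233.112/28 (222.109.233.112 - 222.109.233.127) does not contain 222.109.232.120
  222.109.234.96/27 (222.109.234.96 - 222.109.234.127) does not contain 222.109.232.120
  222.109.232.0/26 (222.109.232.0 - 222.109.232.63) does not contain 222.109.232.120
  222.109.232.128/25 (222.109.232.128 - 222.109.232.255) does not contain 222.109.232.120
  222.109.168.0/23 (222.109.168.0 - 222.109.169.255) does not contain 222.109.232.120
  222.109.168.0/22 (222.109.168.0 - 222.109.171.255) does not contain 222.109.232.120
  222.109.240.0/20 (222.109.240.0 - 222.109.255.255) does not contain 222.109.232.120
  222.101.128.0/17 (222.101.128.0 - 222.101.255.255) does not contain 222.109.232.120
Longest matching prefix is /11 -> next hop DC-GW.

DC-GW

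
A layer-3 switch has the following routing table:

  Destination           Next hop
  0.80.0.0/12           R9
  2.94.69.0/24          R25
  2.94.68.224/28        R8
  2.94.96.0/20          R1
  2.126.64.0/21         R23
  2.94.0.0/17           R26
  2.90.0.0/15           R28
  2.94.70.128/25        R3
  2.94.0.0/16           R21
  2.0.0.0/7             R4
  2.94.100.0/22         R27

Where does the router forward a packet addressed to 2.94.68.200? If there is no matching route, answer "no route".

R26

Routes whose prefix contains 2.94.68.200:
  2.0.0.0/7 (2.0.0.0 - 3.255.255.255) -> R4
  2.94.0.0/16 (2.94.0.0 - 2.94.255.255) -> R21
  2.94.0.0/17 (2.94.0.0 - 2.94.127.255) -> R26
More-specific entries that do NOT match:
  2.94.68.224/28 (2.94.68.224 - 2.94.68.239) does not contain 2.94.68.200
  2.94.70.128/25 (2.94.70.128 - 2.94.70.255) does not contain 2.94.68.200
  2.94.69.0/24 (2.94.69.0 - 2.94.69.255) does not contain 2.94.68.200
  2.94.100.0/22 (2.94.100.0 - 2.94.103.255) does not contain 2.94.68.200
  2.126.64.0/21 (2.126.64.0 - 2.126.71.255) does not contain 2.94.68.200
  2.94.96.0/20 (2.94.96.0 - 2.94.111.255) does not contain 2.94.68.200
Longest matching prefix is /17 -> next hop R26.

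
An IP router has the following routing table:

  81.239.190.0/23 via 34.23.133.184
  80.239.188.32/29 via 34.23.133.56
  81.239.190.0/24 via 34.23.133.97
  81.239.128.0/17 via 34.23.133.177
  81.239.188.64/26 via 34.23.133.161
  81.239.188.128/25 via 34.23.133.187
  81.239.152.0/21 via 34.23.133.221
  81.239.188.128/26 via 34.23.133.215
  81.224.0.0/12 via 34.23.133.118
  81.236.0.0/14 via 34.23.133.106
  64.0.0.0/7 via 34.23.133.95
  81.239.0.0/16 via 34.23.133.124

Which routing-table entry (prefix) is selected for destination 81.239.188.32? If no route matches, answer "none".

Entries matching 81.239.188.32:
  81.224.0.0/12 (81.224.0.0 - 81.239.255.255)
  81.236.0.0/14 (81.236.0.0 - 81.239.255.255)
  81.239.0.0/16 (81.239.0.0 - 81.239.255.255)
  81.239.128.0/17 (81.239.128.0 - 81.239.255.255)
Most specific is 81.239.128.0/17.

81.239.128.0/17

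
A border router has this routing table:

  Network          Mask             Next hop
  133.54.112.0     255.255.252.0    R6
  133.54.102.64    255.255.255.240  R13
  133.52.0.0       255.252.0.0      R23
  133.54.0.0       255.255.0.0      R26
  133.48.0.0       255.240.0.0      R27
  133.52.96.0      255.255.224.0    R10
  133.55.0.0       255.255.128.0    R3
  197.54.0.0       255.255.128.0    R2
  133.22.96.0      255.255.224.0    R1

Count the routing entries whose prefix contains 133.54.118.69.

Prefixes containing 133.54.118.69:
  133.48.0.0/12 (133.48.0.0 - 133.63.255.255)
  133.52.0.0/14 (133.52.0.0 - 133.55.255.255)
  133.54.0.0/16 (133.54.0.0 - 133.54.255.255)
Total matching entries: 3.

3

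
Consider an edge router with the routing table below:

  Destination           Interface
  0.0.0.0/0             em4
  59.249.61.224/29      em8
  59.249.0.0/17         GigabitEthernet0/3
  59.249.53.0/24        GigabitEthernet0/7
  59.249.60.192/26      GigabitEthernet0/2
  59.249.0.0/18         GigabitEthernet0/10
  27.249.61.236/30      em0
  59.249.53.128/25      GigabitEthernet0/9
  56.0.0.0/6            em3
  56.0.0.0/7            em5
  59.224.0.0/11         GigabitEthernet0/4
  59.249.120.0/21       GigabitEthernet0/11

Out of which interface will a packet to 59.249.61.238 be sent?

GigabitEthernet0/10

Routes whose prefix contains 59.249.61.238:
  0.0.0.0/0 (default, matches everything) -> em4
  56.0.0.0/6 (56.0.0.0 - 59.255.255.255) -> em3
  59.224.0.0/11 (59.224.0.0 - 59.255.255.255) -> GigabitEthernet0/4
  59.249.0.0/17 (59.249.0.0 - 59.249.127.255) -> GigabitEthernet0/3
  59.249.0.0/18 (59.249.0.0 - 59.249.63.255) -> GigabitEthernet0/10
More-specific entries that do NOT match:
  27.249.61.236/30 (27.249.61.236 - 27.249.61.239) does not contain 59.249.61.238
  59.249.61.224/29 (59.249.61.224 - 59.249.61.231) does not contain 59.249.61.238
  59.249.60.192/26 (59.249.60.192 - 59.249.60.255) does not contain 59.249.61.238
  59.249.53.128/25 (59.249.53.128 - 59.249.53.255) does not contain 59.249.61.238
  59.249.53.0/24 (59.249.53.0 - 59.249.53.255) does not contain 59.249.61.238
  59.249.120.0/21 (59.249.120.0 - 59.249.127.255) does not contain 59.249.61.238
Longest matching prefix is /18 -> interface GigabitEthernet0/10.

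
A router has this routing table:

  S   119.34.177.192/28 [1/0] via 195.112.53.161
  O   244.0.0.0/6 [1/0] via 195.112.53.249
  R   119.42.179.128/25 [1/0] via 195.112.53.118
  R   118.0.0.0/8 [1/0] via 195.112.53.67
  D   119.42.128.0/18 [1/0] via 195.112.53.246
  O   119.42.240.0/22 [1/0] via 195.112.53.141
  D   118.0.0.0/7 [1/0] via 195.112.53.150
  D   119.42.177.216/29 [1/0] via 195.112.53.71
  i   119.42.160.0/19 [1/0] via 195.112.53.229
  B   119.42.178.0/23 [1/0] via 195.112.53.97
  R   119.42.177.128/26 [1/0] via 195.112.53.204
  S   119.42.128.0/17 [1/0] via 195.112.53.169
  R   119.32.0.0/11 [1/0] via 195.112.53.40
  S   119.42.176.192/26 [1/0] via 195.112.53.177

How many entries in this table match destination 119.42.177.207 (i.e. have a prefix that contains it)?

5

Prefixes containing 119.42.177.207:
  118.0.0.0/7 (118.0.0.0 - 119.255.255.255)
  119.32.0.0/11 (119.32.0.0 - 119.63.255.255)
  119.42.128.0/17 (119.42.128.0 - 119.42.255.255)
  119.42.128.0/18 (119.42.128.0 - 119.42.191.255)
  119.42.160.0/19 (119.42.160.0 - 119.42.191.255)
Total matching entries: 5.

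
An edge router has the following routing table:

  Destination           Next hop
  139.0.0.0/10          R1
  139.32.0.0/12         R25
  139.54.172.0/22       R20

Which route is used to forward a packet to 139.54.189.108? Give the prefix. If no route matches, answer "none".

Entries matching 139.54.189.108:
  139.0.0.0/10 (139.0.0.0 - 139.63.255.255)
Most specific is 139.0.0.0/10.

139.0.0.0/10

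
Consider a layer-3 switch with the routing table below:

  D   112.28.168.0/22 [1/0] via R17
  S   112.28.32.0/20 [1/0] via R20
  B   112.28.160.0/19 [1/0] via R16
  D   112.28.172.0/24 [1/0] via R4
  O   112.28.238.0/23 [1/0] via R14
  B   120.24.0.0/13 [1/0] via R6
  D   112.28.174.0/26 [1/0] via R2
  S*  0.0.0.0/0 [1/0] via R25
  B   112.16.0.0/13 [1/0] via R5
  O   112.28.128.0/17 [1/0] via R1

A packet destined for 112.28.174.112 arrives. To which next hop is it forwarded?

R16

Routes whose prefix contains 112.28.174.112:
  0.0.0.0/0 (default, matches everything) -> R25
  112.28.128.0/17 (112.28.128.0 - 112.28.255.255) -> R1
  112.28.160.0/19 (112.28.160.0 - 112.28.191.255) -> R16
More-specific entries that do NOT match:
  112.28.174.0/26 (112.28.174.0 - 112.28.174.63) does not contain 112.28.174.112
  112.28.172.0/24 (112.28.172.0 - 112.28.172.255) does not contain 112.28.174.112
  112.28.238.0/23 (112.28.238.0 - 112.28.239.255) does not contain 112.28.174.112
  112.28.168.0/22 (112.28.168.0 - 112.28.171.255) does not contain 112.28.174.112
  112.28.32.0/20 (112.28.32.0 - 112.28.47.255) does not contain 112.28.174.112
Longest matching prefix is /19 -> next hop R16.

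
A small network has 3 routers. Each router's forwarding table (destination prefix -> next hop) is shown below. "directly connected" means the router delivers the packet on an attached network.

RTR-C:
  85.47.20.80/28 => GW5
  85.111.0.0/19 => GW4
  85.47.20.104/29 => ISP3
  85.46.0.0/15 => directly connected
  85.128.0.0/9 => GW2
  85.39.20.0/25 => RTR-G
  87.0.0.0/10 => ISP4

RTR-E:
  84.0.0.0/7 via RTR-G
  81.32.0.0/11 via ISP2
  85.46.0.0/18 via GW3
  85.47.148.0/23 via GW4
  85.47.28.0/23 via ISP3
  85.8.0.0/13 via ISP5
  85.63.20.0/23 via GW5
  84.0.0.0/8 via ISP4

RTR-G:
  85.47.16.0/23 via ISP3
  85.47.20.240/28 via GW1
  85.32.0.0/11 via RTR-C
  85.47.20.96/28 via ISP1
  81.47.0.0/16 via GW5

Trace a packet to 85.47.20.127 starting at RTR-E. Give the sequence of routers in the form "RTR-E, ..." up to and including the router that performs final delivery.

RTR-E, RTR-G, RTR-C

At RTR-E: longest match for 85.47.20.127 is 84.0.0.0/7 -> RTR-G
At RTR-G: longest match for 85.47.20.127 is 85.32.0.0/11 -> RTR-C
At RTR-C: longest match for 85.47.20.127 is 85.46.0.0/15 -> directly connected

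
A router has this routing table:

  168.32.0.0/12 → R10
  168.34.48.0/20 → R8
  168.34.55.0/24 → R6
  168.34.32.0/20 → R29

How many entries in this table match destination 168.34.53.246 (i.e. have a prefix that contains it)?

Prefixes containing 168.34.53.246:
  168.32.0.0/12 (168.32.0.0 - 168.47.255.255)
  168.34.48.0/20 (168.34.48.0 - 168.34.63.255)
Total matching entries: 2.

2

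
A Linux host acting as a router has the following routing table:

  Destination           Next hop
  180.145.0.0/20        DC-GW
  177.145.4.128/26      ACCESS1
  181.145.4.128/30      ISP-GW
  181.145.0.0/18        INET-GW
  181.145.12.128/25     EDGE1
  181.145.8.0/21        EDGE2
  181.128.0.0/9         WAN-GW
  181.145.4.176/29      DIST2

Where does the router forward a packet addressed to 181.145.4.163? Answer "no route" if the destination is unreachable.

Routes whose prefix contains 181.145.4.163:
  181.128.0.0/9 (181.128.0.0 - 181.255.255.255) -> WAN-GW
  181.145.0.0/18 (181.145.0.0 - 181.145.63.255) -> INET-GW
More-specific entries that do NOT match:
  181.145.4.128/30 (181.145.4.128 - 181.145.4.131) does not contain 181.145.4.163
  181.145.4.176/29 (181.145.4.176 - 181.145.4.183) does not contain 181.145.4.163
  177.145.4.128/26 (177.145.4.128 - 177.145.4.191) does not contain 181.145.4.163
  181.145.12.128/25 (181.145.12.128 - 181.145.12.255) does not contain 181.145.4.163
  181.145.8.0/21 (181.145.8.0 - 181.145.15.255) does not contain 181.145.4.163
  180.145.0.0/20 (180.145.0.0 - 180.145.15.255) does not contain 181.145.4.163
Longest matching prefix is /18 -> next hop INET-GW.

INET-GW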